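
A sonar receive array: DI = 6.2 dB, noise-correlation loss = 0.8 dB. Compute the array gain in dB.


AG = DI - L_corr = 6.2 - 0.8 = 5.4

5.4 dB


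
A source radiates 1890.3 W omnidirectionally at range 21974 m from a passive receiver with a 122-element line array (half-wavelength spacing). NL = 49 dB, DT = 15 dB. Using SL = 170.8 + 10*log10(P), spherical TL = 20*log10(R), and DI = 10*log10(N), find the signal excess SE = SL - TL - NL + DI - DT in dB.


73.59 dB


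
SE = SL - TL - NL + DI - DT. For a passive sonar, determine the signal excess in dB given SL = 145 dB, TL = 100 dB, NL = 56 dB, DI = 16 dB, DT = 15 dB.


SE = SL - TL - NL + DI - DT = 145 - 100 - 56 + 16 - 15 = -10

-10 dB


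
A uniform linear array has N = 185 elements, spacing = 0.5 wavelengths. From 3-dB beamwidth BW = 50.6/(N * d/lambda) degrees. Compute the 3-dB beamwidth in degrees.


0.55 deg


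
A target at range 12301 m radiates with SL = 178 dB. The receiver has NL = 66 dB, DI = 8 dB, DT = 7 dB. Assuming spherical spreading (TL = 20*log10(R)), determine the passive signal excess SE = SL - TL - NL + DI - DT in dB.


31.2 dB


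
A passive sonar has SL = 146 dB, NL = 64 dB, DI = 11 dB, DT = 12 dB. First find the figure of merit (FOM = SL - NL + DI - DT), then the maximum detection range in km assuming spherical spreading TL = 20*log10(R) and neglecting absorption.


Step 1: FOM = SL - NL + DI - DT = 146 - 64 + 11 - 12 = 81 dB
Step 2: at max range FOM = TL = 20*log10(R), so R = 10^(81/20) = 11220.18 m = 11.22 km

11.22 km


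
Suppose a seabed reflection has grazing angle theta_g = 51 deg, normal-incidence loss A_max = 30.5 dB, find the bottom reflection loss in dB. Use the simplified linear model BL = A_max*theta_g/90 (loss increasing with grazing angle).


17.28 dB


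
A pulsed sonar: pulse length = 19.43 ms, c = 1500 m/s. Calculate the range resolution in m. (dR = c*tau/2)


dR = c*tau/2 = 1500 * 19.43e-3 / 2 = 14.5725

14.5725 m


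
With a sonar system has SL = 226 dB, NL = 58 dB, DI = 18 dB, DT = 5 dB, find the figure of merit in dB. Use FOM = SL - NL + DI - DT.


181 dB


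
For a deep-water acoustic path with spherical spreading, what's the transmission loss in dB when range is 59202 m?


95.45 dB


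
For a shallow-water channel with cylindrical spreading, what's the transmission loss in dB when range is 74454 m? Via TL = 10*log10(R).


TL = 10*log10(74454) = 48.72

48.72 dB


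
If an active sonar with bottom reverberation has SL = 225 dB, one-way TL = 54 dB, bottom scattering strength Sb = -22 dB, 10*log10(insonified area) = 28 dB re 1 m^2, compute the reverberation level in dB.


RL = SL - 2*TL + Sb + 10*log10(A) = 225 - 2*54 + (-22) + 28 = 123

123 dB


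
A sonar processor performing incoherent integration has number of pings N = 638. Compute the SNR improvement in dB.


Gain = 5*log10(638) = 14.02

14.02 dB


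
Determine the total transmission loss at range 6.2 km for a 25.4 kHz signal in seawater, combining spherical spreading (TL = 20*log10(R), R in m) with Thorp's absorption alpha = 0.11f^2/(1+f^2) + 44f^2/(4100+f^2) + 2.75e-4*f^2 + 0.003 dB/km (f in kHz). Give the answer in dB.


Step 1 (Thorp): alpha = 0.11*645.16/(1+645.16) + 44*645.16/(4100+645.16) + 2.75e-4*645.16 + 0.003 = 6.2726 dB/km
Step 2: TL_spread = 20*log10(6200) = 75.85 dB
Step 3: TL_abs = alpha*R = 6.2726 * 6.2 = 38.89 dB
Step 4: TL_total = 75.85 + 38.89 = 114.74

114.74 dB


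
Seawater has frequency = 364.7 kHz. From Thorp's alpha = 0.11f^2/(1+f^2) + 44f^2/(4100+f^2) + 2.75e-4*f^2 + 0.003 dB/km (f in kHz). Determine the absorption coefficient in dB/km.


f^2 = 133006.09
alpha = 0.11*133006.09/(1+133006.09) + 44*133006.09/(4100+133006.09) + 2.75e-4*133006.09 + 0.003 = 79.374

79.374 dB/km


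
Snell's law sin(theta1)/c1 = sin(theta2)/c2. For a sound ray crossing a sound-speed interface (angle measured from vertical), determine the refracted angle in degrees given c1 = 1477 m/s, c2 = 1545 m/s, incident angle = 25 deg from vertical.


sin(theta2) = (c2/c1)*sin(theta1) = (1545/1477)*sin(25 deg) = 0.44208
theta2 = arcsin(0.44208) = 26.24

26.24 deg


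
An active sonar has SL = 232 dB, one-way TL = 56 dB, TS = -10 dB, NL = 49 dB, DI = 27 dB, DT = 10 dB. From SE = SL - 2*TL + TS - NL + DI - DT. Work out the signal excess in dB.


SE = SL - 2*TL + TS - NL + DI - DT = 232 - 2*56 + (-10) - 49 + 27 - 10 = 78

78 dB


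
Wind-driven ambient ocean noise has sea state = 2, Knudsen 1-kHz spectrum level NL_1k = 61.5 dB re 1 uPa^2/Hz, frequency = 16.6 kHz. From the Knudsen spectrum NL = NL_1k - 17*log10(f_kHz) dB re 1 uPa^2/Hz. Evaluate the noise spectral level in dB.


NL = NL_1k - 17*log10(f_kHz) = 61.5 - 17*log10(16.6) = 61.5 - (20.74) = 40.76

40.76 dB


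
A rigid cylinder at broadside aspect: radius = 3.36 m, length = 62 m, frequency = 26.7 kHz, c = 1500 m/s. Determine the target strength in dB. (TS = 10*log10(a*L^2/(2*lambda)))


lambda = 1500/26700 = 0.05618 m
TS = 10*log10(3.36*62^2/(2*0.05618)) = 50.61

50.61 dB


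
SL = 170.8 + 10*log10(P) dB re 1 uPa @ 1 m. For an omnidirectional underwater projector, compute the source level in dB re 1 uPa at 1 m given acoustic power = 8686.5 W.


SL = 170.8 + 10*log10(8686.5) = 170.8 + 39.39 = 210.19

210.19 dB


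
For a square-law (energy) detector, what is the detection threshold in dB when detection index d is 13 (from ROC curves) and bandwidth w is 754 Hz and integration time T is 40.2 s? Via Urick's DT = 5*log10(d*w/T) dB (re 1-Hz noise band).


DT = 5*log10(d*w/T) = 5*log10(13 * 754 / 40.2) = 5*log10(243.83) = 11.94

11.94 dB


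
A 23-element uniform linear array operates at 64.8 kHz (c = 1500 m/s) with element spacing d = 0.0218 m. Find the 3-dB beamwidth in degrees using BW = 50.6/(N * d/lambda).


Step 1: lambda = 1500/64800 = 0.02315 m
Step 2: d/lambda = 0.0218/0.02315 = 0.9417
Step 3: BW = 50.6/(N * d/lambda) = 50.6/(23 * 0.9417) = 2.34

2.34 deg


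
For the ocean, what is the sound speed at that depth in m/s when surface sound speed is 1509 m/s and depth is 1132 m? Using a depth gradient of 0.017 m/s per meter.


c = 1509 + 0.017 * 1132 = 1528.244

1528.244 m/s


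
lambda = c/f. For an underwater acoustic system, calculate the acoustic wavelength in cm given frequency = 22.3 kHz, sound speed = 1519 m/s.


lambda = c/f = 1519 / 22300 = 0.0681 m = 6.81 cm

6.81 cm


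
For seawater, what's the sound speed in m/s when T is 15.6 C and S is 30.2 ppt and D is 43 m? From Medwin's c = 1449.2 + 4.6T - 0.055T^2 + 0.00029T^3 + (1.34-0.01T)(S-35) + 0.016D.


1503.68 m/s


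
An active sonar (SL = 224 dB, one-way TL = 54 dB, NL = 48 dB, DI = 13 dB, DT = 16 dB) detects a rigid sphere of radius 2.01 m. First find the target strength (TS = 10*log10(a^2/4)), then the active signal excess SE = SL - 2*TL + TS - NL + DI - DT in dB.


Step 1: TS = 10*log10(2.01^2/4) = 0.04 dB
Step 2: SE = SL - 2*TL + TS - NL + DI - DT = 224 - 2*54 + (0.04) - 48 + 13 - 16 = 65.04

65.04 dB


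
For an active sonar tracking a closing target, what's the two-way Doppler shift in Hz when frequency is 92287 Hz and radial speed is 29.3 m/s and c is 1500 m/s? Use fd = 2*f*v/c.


fd = 2*f*v/c = 2 * 92287 * 29.3 / 1500 = 3605.35

3605.35 Hz


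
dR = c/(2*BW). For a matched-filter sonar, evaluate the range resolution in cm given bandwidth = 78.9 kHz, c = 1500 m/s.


dR = c/(2*BW) = 1500 / (2 * 78.9e3) = 0.0095 m = 0.95 cm

0.95 cm


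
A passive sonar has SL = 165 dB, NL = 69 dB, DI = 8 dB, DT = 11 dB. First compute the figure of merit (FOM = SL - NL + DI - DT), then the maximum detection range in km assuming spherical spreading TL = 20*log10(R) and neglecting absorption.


Step 1: FOM = SL - NL + DI - DT = 165 - 69 + 8 - 11 = 93 dB
Step 2: at max range FOM = TL = 20*log10(R), so R = 10^(93/20) = 44668.36 m = 44.67 km

44.67 km


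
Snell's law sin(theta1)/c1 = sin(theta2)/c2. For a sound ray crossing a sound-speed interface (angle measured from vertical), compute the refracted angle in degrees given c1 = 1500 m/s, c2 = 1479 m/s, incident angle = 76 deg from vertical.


sin(theta2) = (c2/c1)*sin(theta1) = (1479/1500)*sin(76 deg) = 0.95671
theta2 = arcsin(0.95671) = 73.08

73.08 deg


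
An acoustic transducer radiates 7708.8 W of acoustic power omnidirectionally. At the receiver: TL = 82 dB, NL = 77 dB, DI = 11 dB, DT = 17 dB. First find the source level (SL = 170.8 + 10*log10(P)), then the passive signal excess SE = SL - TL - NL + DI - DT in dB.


Step 1: SL = 170.8 + 10*log10(7708.8) = 209.67 dB
Step 2: SE = SL - TL - NL + DI - DT = 209.67 - 82 - 77 + 11 - 17 = 44.67

44.67 dB


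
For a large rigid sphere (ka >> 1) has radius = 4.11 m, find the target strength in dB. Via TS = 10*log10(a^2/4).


6.26 dB


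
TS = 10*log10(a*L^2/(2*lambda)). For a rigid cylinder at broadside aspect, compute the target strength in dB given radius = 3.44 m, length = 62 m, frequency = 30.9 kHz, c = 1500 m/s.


lambda = 1500/30900 = 0.04854 m
TS = 10*log10(3.44*62^2/(2*0.04854)) = 51.34

51.34 dB


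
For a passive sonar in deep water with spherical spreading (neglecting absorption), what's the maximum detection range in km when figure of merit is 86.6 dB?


21.38 km


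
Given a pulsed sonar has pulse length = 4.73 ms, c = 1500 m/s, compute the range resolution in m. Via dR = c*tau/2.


dR = c*tau/2 = 1500 * 4.73e-3 / 2 = 3.5475

3.5475 m


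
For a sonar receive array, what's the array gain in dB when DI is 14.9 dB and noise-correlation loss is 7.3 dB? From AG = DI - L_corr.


7.6 dB


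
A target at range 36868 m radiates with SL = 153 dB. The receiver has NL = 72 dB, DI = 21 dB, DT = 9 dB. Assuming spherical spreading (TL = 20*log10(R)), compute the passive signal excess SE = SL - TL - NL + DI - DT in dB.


1.67 dB


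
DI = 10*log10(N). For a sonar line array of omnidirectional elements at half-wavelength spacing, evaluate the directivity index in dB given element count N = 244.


DI = 10*log10(244) = 23.87

23.87 dB


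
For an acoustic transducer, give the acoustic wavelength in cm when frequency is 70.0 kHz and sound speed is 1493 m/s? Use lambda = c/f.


lambda = c/f = 1493 / 70000 = 0.0213 m = 2.13 cm

2.13 cm


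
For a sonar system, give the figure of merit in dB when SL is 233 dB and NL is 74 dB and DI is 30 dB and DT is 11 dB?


178 dB


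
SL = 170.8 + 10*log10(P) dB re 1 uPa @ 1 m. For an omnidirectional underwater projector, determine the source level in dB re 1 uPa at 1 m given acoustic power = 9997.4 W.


SL = 170.8 + 10*log10(9997.4) = 170.8 + 40.0 = 210.8

210.8 dB


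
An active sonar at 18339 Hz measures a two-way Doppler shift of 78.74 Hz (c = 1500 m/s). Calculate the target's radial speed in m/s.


3.22 m/s


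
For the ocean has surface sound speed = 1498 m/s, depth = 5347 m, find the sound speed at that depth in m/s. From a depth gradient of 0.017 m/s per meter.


c = 1498 + 0.017 * 5347 = 1588.899

1588.899 m/s


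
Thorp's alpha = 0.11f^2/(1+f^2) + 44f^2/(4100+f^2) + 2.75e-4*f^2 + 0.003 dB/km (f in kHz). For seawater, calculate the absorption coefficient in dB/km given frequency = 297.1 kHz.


f^2 = 88268.41
alpha = 0.11*88268.41/(1+88268.41) + 44*88268.41/(4100+88268.41) + 2.75e-4*88268.41 + 0.003 = 66.434

66.434 dB/km


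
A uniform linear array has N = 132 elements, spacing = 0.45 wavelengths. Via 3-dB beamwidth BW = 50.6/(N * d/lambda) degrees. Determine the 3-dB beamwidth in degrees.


BW = 50.6 / (132 * 0.45) = 50.6 / 59.4 = 0.85

0.85 deg


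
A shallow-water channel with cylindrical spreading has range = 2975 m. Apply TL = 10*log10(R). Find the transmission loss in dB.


34.73 dB


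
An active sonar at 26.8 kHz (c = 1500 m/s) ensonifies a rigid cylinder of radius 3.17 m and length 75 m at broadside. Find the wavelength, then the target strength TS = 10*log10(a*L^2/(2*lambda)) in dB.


Step 1: lambda = c/f = 1500/26800 = 0.05597 m
Step 2: TS = 10*log10(a*L^2/(2*lambda)) = 10*log10(3.17*75^2/(2*0.05597)) = 52.02

52.02 dB


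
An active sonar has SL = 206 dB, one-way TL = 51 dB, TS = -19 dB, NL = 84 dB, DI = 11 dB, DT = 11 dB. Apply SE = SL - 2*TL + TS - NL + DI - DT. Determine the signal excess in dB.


SE = SL - 2*TL + TS - NL + DI - DT = 206 - 2*51 + (-19) - 84 + 11 - 11 = 1

1 dB


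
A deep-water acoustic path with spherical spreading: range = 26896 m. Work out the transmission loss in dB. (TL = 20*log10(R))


TL = 20*log10(26896) = 88.59

88.59 dB


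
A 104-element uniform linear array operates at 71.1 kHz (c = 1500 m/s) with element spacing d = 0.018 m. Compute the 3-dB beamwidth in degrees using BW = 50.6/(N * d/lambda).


Step 1: lambda = 1500/71100 = 0.0211 m
Step 2: d/lambda = 0.018/0.0211 = 0.8531
Step 3: BW = 50.6/(N * d/lambda) = 50.6/(104 * 0.8531) = 0.57

0.57 deg


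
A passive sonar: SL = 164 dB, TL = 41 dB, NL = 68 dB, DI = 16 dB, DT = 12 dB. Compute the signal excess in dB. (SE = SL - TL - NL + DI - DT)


SE = SL - TL - NL + DI - DT = 164 - 41 - 68 + 16 - 12 = 59

59 dB


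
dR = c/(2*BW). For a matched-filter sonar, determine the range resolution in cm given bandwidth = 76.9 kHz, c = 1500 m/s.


dR = c/(2*BW) = 1500 / (2 * 76.9e3) = 0.0098 m = 0.98 cm

0.98 cm


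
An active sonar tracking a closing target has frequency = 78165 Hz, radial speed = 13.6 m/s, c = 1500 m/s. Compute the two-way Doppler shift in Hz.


1417.39 Hz


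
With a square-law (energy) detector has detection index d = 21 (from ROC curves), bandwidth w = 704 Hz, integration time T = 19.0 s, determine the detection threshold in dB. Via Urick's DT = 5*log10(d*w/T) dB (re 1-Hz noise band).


14.46 dB


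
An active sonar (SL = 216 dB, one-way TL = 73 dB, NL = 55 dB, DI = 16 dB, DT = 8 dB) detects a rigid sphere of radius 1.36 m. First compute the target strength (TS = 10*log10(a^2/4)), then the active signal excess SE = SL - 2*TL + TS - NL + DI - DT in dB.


Step 1: TS = 10*log10(1.36^2/4) = -3.35 dB
Step 2: SE = SL - 2*TL + TS - NL + DI - DT = 216 - 2*73 + (-3.35) - 55 + 16 - 8 = 19.65

19.65 dB


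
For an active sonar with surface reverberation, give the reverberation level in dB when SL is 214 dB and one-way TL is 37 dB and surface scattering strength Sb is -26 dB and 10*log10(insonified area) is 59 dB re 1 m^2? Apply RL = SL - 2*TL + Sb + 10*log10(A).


RL = SL - 2*TL + Sb + 10*log10(A) = 214 - 2*37 + (-26) + 59 = 173

173 dB


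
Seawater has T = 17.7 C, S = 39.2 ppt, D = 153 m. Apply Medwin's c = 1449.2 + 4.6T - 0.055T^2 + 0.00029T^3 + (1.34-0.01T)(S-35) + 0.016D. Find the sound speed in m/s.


c = 1449.2 + 4.6*17.7 - 0.055*17.7^2 + 0.00029*17.7^3 + (1.34 - 0.01*17.7)*(39.2 - 35) + 0.016*153 = 1522.33

1522.33 m/s


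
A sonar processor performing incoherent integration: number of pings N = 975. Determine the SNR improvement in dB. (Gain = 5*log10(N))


14.95 dB


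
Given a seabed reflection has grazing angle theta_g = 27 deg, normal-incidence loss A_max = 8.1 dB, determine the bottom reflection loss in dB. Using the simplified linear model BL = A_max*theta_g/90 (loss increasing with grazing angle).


BL = A_max * theta_g / 90 = 8.1 * 27 / 90 = 2.43

2.43 dB


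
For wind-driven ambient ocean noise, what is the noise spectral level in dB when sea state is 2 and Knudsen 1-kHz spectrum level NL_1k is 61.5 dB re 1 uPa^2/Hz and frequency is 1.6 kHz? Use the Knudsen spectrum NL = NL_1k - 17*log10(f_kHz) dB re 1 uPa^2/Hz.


NL = NL_1k - 17*log10(f_kHz) = 61.5 - 17*log10(1.6) = 61.5 - (3.47) = 58.03

58.03 dB


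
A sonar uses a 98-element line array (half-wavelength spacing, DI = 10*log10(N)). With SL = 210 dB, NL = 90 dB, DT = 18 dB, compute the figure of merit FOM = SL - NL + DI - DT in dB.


Step 1: DI = 10*log10(98) = 19.91 dB
Step 2: FOM = SL - NL + DI - DT = 210 - 90 + 19.91 - 18 = 121.91

121.91 dB


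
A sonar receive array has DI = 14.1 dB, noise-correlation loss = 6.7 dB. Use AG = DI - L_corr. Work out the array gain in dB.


AG = DI - L_corr = 14.1 - 6.7 = 7.4

7.4 dB


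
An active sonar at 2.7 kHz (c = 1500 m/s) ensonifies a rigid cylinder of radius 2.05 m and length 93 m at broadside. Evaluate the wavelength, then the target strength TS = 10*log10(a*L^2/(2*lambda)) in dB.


Step 1: lambda = c/f = 1500/2700 = 0.55556 m
Step 2: TS = 10*log10(a*L^2/(2*lambda)) = 10*log10(2.05*93^2/(2*0.55556)) = 42.03

42.03 dB


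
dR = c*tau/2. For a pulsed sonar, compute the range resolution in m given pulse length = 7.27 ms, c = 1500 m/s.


5.4525 m


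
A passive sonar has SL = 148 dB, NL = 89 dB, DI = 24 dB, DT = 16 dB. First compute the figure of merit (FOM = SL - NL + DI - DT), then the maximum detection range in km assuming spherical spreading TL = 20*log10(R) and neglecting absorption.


Step 1: FOM = SL - NL + DI - DT = 148 - 89 + 24 - 16 = 67 dB
Step 2: at max range FOM = TL = 20*log10(R), so R = 10^(67/20) = 2238.72 m = 2.24 km

2.24 km


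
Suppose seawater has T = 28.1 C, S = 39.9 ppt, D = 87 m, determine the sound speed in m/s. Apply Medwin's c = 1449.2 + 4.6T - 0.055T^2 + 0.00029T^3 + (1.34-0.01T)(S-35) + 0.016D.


c = 1449.2 + 4.6*28.1 - 0.055*28.1^2 + 0.00029*28.1^3 + (1.34 - 0.01*28.1)*(39.9 - 35) + 0.016*87 = 1548.05

1548.05 m/s


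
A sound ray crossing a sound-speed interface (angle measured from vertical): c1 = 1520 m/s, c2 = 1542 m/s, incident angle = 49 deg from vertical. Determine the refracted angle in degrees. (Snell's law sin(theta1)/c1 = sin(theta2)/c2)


sin(theta2) = (c2/c1)*sin(theta1) = (1542/1520)*sin(49 deg) = 0.76563
theta2 = arcsin(0.76563) = 49.96

49.96 deg


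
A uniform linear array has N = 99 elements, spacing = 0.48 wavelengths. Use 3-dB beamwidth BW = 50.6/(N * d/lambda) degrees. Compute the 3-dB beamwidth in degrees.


BW = 50.6 / (99 * 0.48) = 50.6 / 47.52 = 1.06

1.06 deg


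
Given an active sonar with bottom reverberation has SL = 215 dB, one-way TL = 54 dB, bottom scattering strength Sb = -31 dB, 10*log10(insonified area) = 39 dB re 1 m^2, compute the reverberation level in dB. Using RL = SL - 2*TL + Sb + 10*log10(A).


RL = SL - 2*TL + Sb + 10*log10(A) = 215 - 2*54 + (-31) + 39 = 115

115 dB


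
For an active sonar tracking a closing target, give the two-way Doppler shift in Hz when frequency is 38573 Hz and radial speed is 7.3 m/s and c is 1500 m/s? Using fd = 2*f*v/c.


375.44 Hz


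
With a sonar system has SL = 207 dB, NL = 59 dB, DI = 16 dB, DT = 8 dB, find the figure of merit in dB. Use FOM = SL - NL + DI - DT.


FOM = SL - NL + DI - DT = 207 - 59 + 16 - 8 = 156

156 dB


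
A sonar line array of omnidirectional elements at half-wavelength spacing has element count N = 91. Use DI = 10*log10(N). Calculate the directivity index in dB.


DI = 10*log10(91) = 19.59

19.59 dB


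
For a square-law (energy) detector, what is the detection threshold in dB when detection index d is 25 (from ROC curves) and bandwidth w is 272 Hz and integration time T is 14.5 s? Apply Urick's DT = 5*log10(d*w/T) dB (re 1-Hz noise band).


13.36 dB


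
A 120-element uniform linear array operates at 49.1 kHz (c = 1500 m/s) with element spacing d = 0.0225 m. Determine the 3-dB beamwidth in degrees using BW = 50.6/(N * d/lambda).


0.57 deg


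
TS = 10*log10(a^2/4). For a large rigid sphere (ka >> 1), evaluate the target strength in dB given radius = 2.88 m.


3.17 dB


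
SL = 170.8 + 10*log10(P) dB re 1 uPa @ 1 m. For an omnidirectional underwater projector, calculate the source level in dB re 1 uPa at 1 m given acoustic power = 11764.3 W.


211.51 dB


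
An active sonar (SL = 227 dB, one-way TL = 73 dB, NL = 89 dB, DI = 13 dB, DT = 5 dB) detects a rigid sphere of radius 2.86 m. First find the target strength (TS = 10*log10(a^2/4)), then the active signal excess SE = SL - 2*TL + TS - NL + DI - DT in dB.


Step 1: TS = 10*log10(2.86^2/4) = 3.11 dB
Step 2: SE = SL - 2*TL + TS - NL + DI - DT = 227 - 2*73 + (3.11) - 89 + 13 - 5 = 3.11

3.11 dB


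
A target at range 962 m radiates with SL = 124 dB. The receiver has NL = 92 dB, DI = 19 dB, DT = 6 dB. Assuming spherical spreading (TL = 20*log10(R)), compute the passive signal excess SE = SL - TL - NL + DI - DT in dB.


Step 1: TL = 20*log10(962) = 59.66 dB
Step 2: SE = 124 - 59.66 - 92 + 19 - 6 = -14.66

-14.66 dB


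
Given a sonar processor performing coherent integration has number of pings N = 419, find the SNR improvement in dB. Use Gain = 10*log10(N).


26.22 dB


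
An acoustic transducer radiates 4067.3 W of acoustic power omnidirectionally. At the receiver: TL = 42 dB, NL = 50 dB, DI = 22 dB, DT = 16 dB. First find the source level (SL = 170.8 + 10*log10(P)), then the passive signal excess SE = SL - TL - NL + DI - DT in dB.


Step 1: SL = 170.8 + 10*log10(4067.3) = 206.89 dB
Step 2: SE = SL - TL - NL + DI - DT = 206.89 - 42 - 50 + 22 - 16 = 120.89

120.89 dB


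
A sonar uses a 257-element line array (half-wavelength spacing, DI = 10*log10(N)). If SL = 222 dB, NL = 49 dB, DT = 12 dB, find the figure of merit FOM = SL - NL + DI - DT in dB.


185.1 dB


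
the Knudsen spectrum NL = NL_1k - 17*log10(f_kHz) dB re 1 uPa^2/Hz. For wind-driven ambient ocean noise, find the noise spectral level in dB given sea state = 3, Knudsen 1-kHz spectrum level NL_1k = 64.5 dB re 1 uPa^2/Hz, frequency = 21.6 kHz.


NL = NL_1k - 17*log10(f_kHz) = 64.5 - 17*log10(21.6) = 64.5 - (22.69) = 41.81

41.81 dB


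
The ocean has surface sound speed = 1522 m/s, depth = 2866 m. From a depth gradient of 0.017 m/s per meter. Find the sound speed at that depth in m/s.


c = 1522 + 0.017 * 2866 = 1570.722

1570.722 m/s


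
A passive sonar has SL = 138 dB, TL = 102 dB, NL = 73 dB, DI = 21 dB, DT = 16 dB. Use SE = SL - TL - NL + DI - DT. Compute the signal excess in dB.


-32 dB


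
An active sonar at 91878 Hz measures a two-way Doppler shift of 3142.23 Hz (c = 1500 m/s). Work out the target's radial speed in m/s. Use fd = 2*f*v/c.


From fd = 2*f*v/c, v = c*fd/(2*f) = 1500 * 3142.23 / (2*91878) = 25.65

25.65 m/s


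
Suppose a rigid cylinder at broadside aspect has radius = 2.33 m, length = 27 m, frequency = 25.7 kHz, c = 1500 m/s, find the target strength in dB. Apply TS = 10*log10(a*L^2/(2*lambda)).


41.63 dB


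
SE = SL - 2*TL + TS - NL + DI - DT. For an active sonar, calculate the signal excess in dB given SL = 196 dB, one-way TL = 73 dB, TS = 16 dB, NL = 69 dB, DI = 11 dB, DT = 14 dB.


SE = SL - 2*TL + TS - NL + DI - DT = 196 - 2*73 + (16) - 69 + 11 - 14 = -6

-6 dB


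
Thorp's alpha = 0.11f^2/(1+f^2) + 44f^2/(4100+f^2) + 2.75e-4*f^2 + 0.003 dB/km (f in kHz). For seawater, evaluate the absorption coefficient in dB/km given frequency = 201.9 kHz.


f^2 = 40763.61
alpha = 0.11*40763.61/(1+40763.61) + 44*40763.61/(4100+40763.61) + 2.75e-4*40763.61 + 0.003 = 51.302

51.302 dB/km


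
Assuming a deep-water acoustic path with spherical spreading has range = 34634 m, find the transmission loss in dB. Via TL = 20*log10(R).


TL = 20*log10(34634) = 90.79

90.79 dB


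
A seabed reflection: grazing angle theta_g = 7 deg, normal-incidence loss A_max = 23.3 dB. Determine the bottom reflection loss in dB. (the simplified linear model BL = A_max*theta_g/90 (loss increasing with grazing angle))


BL = A_max * theta_g / 90 = 23.3 * 7 / 90 = 1.81

1.81 dB


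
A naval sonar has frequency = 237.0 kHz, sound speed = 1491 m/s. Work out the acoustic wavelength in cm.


lambda = c/f = 1491 / 237000 = 0.0063 m = 0.63 cm

0.63 cm


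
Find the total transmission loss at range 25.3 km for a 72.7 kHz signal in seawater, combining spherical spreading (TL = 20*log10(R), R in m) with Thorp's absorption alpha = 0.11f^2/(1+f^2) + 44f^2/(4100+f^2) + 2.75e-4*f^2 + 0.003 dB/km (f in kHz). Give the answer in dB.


Step 1 (Thorp): alpha = 0.11*5285.29/(1+5285.29) + 44*5285.29/(4100+5285.29) + 2.75e-4*5285.29 + 0.003 = 26.3449 dB/km
Step 2: TL_spread = 20*log10(25300) = 88.06 dB
Step 3: TL_abs = alpha*R = 26.3449 * 25.3 = 666.53 dB
Step 4: TL_total = 88.06 + 666.53 = 754.59

754.59 dB


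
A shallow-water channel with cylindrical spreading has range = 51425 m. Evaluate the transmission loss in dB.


TL = 10*log10(51425) = 47.11

47.11 dB


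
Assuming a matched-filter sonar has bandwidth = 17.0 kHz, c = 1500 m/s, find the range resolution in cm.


dR = c/(2*BW) = 1500 / (2 * 17.0e3) = 0.0441 m = 4.41 cm

4.41 cm


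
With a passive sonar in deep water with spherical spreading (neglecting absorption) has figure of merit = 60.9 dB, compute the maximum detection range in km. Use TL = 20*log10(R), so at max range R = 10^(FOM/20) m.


At max range FOM = TL, so 20*log10(R) = 60.9
R = 10^(60.9/20) = 1109.17 m = 1.11 km

1.11 km


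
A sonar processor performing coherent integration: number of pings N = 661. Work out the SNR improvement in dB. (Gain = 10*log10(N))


28.2 dB


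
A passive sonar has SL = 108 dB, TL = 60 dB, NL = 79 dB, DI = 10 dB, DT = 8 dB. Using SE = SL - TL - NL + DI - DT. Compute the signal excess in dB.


-29 dB


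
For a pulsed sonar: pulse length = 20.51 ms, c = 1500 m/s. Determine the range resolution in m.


dR = c*tau/2 = 1500 * 20.51e-3 / 2 = 15.3825

15.3825 m


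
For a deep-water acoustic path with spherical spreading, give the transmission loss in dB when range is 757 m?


57.58 dB


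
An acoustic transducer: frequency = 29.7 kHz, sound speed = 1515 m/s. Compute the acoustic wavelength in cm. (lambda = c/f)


lambda = c/f = 1515 / 29700 = 0.051 m = 5.1 cm

5.1 cm


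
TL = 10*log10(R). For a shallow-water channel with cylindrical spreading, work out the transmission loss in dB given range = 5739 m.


37.59 dB


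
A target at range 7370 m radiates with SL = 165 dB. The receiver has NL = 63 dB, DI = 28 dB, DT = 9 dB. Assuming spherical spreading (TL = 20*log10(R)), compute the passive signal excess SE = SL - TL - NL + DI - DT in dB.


43.65 dB


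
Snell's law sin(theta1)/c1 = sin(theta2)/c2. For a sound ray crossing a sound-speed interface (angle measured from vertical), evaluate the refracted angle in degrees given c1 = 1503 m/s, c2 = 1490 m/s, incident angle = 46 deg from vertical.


sin(theta2) = (c2/c1)*sin(theta1) = (1490/1503)*sin(46 deg) = 0.71312
theta2 = arcsin(0.71312) = 45.49

45.49 deg


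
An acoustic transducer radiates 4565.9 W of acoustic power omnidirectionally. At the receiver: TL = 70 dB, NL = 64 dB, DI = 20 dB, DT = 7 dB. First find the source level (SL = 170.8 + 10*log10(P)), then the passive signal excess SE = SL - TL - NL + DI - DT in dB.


Step 1: SL = 170.8 + 10*log10(4565.9) = 207.4 dB
Step 2: SE = SL - TL - NL + DI - DT = 207.4 - 70 - 64 + 20 - 7 = 86.4

86.4 dB


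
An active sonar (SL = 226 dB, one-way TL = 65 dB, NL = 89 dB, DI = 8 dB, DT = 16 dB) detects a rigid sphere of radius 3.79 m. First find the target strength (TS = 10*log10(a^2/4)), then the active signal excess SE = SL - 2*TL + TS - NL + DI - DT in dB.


Step 1: TS = 10*log10(3.79^2/4) = 5.55 dB
Step 2: SE = SL - 2*TL + TS - NL + DI - DT = 226 - 2*65 + (5.55) - 89 + 8 - 16 = 4.55

4.55 dB


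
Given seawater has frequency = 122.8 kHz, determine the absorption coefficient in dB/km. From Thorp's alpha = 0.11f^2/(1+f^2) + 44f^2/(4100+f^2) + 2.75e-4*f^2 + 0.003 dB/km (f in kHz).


f^2 = 15079.84
alpha = 0.11*15079.84/(1+15079.84) + 44*15079.84/(4100+15079.84) + 2.75e-4*15079.84 + 0.003 = 38.854

38.854 dB/km


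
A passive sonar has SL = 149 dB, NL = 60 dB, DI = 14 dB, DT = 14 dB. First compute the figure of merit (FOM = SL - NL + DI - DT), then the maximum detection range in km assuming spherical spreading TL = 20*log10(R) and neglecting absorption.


Step 1: FOM = SL - NL + DI - DT = 149 - 60 + 14 - 14 = 89 dB
Step 2: at max range FOM = TL = 20*log10(R), so R = 10^(89/20) = 28183.83 m = 28.18 km

28.18 km


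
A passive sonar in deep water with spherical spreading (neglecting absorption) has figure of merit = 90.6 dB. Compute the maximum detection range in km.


33.88 km


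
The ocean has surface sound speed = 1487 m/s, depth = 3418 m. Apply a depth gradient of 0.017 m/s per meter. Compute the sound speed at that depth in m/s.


c = 1487 + 0.017 * 3418 = 1545.106

1545.106 m/s


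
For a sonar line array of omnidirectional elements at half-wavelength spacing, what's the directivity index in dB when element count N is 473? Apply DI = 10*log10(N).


DI = 10*log10(473) = 26.75

26.75 dB


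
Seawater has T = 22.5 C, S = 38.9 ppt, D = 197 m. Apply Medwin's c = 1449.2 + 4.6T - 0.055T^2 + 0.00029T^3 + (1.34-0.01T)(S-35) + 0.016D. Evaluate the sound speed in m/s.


1535.66 m/s


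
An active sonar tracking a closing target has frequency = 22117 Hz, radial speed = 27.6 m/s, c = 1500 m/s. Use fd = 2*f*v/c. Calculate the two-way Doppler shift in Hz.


813.91 Hz


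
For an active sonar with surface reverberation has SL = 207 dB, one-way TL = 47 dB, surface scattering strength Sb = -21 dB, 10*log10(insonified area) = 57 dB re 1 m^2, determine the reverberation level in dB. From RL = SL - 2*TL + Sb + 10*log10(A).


RL = SL - 2*TL + Sb + 10*log10(A) = 207 - 2*47 + (-21) + 57 = 149

149 dB


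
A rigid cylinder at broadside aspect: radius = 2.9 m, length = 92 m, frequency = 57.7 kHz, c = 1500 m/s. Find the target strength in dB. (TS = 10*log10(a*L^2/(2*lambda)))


lambda = 1500/57700 = 0.026 m
TS = 10*log10(2.9*92^2/(2*0.026)) = 56.74

56.74 dB


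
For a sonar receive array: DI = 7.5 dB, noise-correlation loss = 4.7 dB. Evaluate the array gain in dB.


AG = DI - L_corr = 7.5 - 4.7 = 2.8

2.8 dB


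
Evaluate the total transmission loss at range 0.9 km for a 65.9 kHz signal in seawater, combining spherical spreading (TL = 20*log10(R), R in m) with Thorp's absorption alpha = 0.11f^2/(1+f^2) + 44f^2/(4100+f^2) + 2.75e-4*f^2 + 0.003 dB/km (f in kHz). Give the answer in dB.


80.63 dB


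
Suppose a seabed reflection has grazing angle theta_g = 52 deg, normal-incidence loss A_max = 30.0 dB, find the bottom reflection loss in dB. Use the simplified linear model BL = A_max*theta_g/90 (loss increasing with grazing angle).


BL = A_max * theta_g / 90 = 30.0 * 52 / 90 = 17.33

17.33 dB


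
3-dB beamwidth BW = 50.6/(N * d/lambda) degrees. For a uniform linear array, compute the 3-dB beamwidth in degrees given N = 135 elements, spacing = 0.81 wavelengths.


BW = 50.6 / (135 * 0.81) = 50.6 / 109.35 = 0.46

0.46 deg


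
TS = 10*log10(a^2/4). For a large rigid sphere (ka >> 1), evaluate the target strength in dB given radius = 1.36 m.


TS = 10*log10(1.36^2 / 4) = 10*log10(0.4624) = -3.35

-3.35 dB


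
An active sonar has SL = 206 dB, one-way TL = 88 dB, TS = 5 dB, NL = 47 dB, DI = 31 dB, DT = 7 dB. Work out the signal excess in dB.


12 dB


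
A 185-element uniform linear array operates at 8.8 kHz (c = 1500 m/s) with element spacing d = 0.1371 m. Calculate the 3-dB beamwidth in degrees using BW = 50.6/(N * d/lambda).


Step 1: lambda = 1500/8800 = 0.17045 m
Step 2: d/lambda = 0.1371/0.17045 = 0.8043
Step 3: BW = 50.6/(N * d/lambda) = 50.6/(185 * 0.8043) = 0.34

0.34 deg


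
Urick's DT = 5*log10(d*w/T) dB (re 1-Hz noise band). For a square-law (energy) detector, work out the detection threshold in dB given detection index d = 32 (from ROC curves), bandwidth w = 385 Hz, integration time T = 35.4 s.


DT = 5*log10(d*w/T) = 5*log10(32 * 385 / 35.4) = 5*log10(348.02) = 12.71

12.71 dB


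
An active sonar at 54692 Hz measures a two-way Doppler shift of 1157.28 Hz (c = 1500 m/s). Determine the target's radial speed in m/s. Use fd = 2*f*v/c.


15.87 m/s


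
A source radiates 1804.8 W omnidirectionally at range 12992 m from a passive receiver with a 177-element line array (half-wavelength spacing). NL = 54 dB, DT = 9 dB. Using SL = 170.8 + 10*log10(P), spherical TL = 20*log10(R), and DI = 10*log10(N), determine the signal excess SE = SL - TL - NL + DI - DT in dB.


Step 1: SL = 170.8 + 10*log10(1804.8) = 203.36 dB
Step 2: TL = 20*log10(12992) = 82.27 dB
Step 3: DI = 10*log10(177) = 22.48 dB
Step 4: SE = SL - TL - NL + DI - DT = 203.36 - 82.27 - 54 + 22.48 - 9 = 80.57

80.57 dB


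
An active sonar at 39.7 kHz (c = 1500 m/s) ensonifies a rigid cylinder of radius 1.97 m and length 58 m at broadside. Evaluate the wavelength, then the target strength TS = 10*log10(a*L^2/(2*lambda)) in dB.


Step 1: lambda = c/f = 1500/39700 = 0.03778 m
Step 2: TS = 10*log10(a*L^2/(2*lambda)) = 10*log10(1.97*58^2/(2*0.03778)) = 49.43

49.43 dB


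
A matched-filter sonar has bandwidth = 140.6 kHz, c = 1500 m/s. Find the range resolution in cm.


0.53 cm


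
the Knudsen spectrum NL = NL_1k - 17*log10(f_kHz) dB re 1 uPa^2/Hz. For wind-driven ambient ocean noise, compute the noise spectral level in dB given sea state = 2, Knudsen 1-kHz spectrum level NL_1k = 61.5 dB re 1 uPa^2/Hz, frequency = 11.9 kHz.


NL = NL_1k - 17*log10(f_kHz) = 61.5 - 17*log10(11.9) = 61.5 - (18.28) = 43.22

43.22 dB


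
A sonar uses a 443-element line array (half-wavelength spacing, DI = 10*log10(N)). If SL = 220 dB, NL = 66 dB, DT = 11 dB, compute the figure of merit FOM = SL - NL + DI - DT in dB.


169.46 dB


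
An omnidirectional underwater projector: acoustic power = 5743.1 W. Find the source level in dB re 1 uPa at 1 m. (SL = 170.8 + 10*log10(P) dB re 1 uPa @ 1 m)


SL = 170.8 + 10*log10(5743.1) = 170.8 + 37.59 = 208.39

208.39 dB


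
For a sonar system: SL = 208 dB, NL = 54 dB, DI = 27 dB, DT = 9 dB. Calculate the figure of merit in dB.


FOM = SL - NL + DI - DT = 208 - 54 + 27 - 9 = 172

172 dB


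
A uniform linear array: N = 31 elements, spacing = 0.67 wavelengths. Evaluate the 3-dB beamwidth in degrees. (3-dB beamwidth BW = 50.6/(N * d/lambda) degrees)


BW = 50.6 / (31 * 0.67) = 50.6 / 20.77 = 2.44

2.44 deg


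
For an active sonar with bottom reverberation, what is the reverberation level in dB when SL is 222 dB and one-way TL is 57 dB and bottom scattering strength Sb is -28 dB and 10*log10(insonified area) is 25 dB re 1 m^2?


105 dB


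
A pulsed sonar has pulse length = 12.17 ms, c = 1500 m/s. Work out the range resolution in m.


dR = c*tau/2 = 1500 * 12.17e-3 / 2 = 9.1275

9.1275 m


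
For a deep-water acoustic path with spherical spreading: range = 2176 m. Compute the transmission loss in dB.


66.75 dB


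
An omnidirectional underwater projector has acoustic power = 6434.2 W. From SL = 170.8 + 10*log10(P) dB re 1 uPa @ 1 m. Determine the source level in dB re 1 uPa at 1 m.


208.88 dB


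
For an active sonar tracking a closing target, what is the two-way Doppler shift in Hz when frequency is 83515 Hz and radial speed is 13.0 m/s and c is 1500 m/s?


fd = 2*f*v/c = 2 * 83515 * 13.0 / 1500 = 1447.59

1447.59 Hz


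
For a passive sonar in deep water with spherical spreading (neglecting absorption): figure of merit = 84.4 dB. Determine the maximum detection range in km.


16.6 km


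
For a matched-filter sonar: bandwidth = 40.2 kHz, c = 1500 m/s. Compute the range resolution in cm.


dR = c/(2*BW) = 1500 / (2 * 40.2e3) = 0.0187 m = 1.87 cm

1.87 cm


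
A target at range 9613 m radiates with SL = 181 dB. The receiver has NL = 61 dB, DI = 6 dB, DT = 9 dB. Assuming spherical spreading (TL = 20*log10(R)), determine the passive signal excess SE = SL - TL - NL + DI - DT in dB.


Step 1: TL = 20*log10(9613) = 79.66 dB
Step 2: SE = 181 - 79.66 - 61 + 6 - 9 = 37.34

37.34 dB


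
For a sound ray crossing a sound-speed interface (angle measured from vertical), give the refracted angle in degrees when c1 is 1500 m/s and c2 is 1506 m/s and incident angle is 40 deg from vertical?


sin(theta2) = (c2/c1)*sin(theta1) = (1506/1500)*sin(40 deg) = 0.64536
theta2 = arcsin(0.64536) = 40.19

40.19 deg


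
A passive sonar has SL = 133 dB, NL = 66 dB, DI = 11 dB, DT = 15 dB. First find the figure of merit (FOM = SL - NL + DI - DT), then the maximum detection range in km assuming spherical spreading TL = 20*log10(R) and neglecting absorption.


Step 1: FOM = SL - NL + DI - DT = 133 - 66 + 11 - 15 = 63 dB
Step 2: at max range FOM = TL = 20*log10(R), so R = 10^(63/20) = 1412.54 m = 1.41 km

1.41 km


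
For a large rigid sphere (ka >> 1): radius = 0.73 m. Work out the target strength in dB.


-8.75 dB


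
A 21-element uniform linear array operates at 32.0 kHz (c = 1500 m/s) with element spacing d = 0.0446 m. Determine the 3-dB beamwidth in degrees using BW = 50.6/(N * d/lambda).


Step 1: lambda = 1500/32000 = 0.04688 m
Step 2: d/lambda = 0.0446/0.04688 = 0.9514
Step 3: BW = 50.6/(N * d/lambda) = 50.6/(21 * 0.9514) = 2.53

2.53 deg


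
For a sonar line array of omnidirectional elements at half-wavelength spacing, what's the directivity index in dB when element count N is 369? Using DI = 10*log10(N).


DI = 10*log10(369) = 25.67

25.67 dB


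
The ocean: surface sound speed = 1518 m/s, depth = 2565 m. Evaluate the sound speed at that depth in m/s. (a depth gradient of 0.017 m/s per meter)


c = 1518 + 0.017 * 2565 = 1561.605

1561.605 m/s


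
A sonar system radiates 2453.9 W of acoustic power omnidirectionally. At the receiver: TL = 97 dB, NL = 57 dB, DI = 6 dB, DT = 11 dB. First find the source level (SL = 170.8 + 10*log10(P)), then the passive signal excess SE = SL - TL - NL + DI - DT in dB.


Step 1: SL = 170.8 + 10*log10(2453.9) = 204.7 dB
Step 2: SE = SL - TL - NL + DI - DT = 204.7 - 97 - 57 + 6 - 11 = 45.7

45.7 dB


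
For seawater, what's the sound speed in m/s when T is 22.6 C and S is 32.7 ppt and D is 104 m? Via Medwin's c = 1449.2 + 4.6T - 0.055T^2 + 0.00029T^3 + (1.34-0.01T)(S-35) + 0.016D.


c = 1449.2 + 4.6*22.6 - 0.055*22.6^2 + 0.00029*22.6^3 + (1.34 - 0.01*22.6)*(32.7 - 35) + 0.016*104 = 1527.52

1527.52 m/s


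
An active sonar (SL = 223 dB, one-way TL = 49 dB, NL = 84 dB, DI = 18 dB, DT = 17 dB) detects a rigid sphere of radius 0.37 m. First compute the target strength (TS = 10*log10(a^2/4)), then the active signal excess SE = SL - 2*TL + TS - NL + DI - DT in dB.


Step 1: TS = 10*log10(0.37^2/4) = -14.66 dB
Step 2: SE = SL - 2*TL + TS - NL + DI - DT = 223 - 2*49 + (-14.66) - 84 + 18 - 17 = 27.34

27.34 dB


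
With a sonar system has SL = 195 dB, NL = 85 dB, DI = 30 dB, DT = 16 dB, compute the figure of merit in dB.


FOM = SL - NL + DI - DT = 195 - 85 + 30 - 16 = 124

124 dB


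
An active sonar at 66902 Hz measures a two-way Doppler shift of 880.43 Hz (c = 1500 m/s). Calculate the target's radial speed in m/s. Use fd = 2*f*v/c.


From fd = 2*f*v/c, v = c*fd/(2*f) = 1500 * 880.43 / (2*66902) = 9.87

9.87 m/s


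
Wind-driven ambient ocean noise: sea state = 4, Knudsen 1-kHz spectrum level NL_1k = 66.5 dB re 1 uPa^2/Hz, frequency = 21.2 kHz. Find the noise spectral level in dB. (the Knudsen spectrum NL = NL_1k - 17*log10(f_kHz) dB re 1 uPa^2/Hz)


43.95 dB


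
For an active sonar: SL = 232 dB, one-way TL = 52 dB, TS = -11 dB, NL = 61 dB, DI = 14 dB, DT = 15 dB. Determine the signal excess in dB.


SE = SL - 2*TL + TS - NL + DI - DT = 232 - 2*52 + (-11) - 61 + 14 - 15 = 55

55 dB


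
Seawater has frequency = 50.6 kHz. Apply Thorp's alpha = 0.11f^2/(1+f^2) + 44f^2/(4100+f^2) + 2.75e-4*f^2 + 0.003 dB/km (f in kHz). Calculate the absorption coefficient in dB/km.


17.731 dB/km


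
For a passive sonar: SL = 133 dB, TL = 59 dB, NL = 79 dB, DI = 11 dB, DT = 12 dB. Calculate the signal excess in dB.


SE = SL - TL - NL + DI - DT = 133 - 59 - 79 + 11 - 12 = -6

-6 dB


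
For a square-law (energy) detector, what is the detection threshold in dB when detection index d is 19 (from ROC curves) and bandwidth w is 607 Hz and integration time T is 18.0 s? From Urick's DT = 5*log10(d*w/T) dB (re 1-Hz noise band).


DT = 5*log10(d*w/T) = 5*log10(19 * 607 / 18.0) = 5*log10(640.72) = 14.03

14.03 dB
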